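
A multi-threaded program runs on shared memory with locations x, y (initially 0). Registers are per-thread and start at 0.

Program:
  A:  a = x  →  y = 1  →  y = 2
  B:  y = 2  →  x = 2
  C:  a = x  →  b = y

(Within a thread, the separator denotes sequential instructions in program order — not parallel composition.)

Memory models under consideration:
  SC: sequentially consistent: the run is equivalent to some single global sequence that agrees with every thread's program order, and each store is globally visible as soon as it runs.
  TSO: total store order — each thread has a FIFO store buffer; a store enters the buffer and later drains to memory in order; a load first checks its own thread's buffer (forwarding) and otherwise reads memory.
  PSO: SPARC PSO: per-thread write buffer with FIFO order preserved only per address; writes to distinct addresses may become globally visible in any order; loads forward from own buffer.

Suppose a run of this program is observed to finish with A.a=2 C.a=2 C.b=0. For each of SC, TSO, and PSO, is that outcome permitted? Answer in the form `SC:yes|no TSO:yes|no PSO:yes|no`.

SC:no TSO:no PSO:yes

outcome vector order: (A.a,C.a,C.b)
SC: 10 outcomes — {<0 0 0>; <0 0 1>; <0 0 2>; <0 2 1>; <0 2 2>; <2 0 0>; <2 0 1>; <2 0 2>; <2 2 1>; <2 2 2>}
TSO: 10 outcomes — {<0 0 0>; <0 0 1>; <0 0 2>; <0 2 1>; <0 2 2>; <2 0 0>; <2 0 1>; <2 0 2>; <2 2 1>; <2 2 2>}
PSO: 12 outcomes — {<0 0 0>; <0 0 1>; <0 0 2>; <0 2 0>; <0 2 1>; <0 2 2>; <2 0 0>; <2 0 1>; <2 0 2>; <2 2 0>; <2 2 1>; <2 2 2>}
target <2 2 0> ∈ {PSO}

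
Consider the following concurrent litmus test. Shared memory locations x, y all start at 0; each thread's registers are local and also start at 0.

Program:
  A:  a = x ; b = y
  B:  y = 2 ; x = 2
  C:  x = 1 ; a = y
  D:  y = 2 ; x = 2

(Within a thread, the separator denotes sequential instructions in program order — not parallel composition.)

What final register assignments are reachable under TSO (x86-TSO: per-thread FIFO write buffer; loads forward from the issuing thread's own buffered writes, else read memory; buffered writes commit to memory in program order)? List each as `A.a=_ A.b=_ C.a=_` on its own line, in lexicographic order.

A.a=0 A.b=0 C.a=0
A.a=0 A.b=0 C.a=2
A.a=0 A.b=2 C.a=0
A.a=0 A.b=2 C.a=2
A.a=1 A.b=0 C.a=0
A.a=1 A.b=0 C.a=2
A.a=1 A.b=2 C.a=0
A.a=1 A.b=2 C.a=2
A.a=2 A.b=2 C.a=0
A.a=2 A.b=2 C.a=2

outcome vector order: (A.a,A.b,C.a)
|TSO outcomes| = 10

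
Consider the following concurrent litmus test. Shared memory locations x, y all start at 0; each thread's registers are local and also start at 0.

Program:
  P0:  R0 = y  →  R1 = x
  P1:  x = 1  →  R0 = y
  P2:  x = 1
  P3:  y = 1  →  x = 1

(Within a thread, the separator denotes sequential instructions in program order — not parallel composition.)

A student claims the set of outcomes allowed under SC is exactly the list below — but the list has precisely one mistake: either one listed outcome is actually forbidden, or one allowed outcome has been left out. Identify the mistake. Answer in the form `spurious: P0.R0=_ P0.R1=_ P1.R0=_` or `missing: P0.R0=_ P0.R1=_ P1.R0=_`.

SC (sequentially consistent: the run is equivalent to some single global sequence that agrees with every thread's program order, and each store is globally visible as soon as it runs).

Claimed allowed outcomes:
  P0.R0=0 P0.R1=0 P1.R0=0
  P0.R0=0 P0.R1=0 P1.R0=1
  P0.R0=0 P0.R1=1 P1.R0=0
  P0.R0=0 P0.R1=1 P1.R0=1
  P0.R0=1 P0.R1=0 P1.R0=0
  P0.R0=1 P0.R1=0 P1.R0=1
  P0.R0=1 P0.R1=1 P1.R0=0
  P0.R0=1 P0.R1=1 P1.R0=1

outcome vector order: (P0.R0,P0.R1,P1.R0)
SC: 7 outcomes — {(0,0,0) (0,0,1) (0,1,0) (0,1,1) (1,0,1) (1,1,0) (1,1,1)}
claimed∖SC = {(1,0,0)}

spurious: P0.R0=1 P0.R1=0 P1.R0=0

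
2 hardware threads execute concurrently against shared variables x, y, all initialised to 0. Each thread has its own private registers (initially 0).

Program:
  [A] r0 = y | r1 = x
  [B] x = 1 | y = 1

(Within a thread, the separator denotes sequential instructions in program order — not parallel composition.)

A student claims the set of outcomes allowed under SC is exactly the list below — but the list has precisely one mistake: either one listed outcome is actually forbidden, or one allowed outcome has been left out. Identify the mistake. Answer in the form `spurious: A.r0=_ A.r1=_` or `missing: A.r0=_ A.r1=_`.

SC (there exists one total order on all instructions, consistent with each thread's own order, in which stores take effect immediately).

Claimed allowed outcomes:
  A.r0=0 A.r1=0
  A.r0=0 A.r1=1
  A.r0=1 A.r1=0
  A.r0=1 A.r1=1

spurious: A.r0=1 A.r1=0

outcome vector order: (A.r0,A.r1)
SC: 3 outcomes — {(0,0); (0,1); (1,1)}
claimed∖SC = {(1,0)}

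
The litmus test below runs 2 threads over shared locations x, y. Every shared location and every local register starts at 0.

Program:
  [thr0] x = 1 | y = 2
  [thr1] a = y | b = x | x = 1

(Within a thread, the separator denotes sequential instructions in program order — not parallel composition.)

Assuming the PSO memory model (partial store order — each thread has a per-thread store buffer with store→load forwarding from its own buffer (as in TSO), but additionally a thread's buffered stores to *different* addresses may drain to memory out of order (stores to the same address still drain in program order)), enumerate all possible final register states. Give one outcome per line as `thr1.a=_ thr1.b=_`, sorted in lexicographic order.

thr1.a=0 thr1.b=0
thr1.a=0 thr1.b=1
thr1.a=2 thr1.b=0
thr1.a=2 thr1.b=1

outcome vector order: (thr1.a,thr1.b)
|PSO outcomes| = 4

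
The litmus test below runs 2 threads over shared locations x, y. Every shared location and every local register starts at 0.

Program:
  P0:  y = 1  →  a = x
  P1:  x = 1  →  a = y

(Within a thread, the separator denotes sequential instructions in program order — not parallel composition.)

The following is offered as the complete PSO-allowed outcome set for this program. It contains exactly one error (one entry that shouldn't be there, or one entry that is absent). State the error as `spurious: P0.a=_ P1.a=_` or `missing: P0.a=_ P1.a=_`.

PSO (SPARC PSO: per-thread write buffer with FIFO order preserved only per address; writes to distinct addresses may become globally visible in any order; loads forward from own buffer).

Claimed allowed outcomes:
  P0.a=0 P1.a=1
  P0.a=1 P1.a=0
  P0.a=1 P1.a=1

outcome vector order: (P0.a,P1.a)
PSO: 4 outcomes — {00; 01; 10; 11}
PSO∖claimed = {00}

missing: P0.a=0 P1.a=0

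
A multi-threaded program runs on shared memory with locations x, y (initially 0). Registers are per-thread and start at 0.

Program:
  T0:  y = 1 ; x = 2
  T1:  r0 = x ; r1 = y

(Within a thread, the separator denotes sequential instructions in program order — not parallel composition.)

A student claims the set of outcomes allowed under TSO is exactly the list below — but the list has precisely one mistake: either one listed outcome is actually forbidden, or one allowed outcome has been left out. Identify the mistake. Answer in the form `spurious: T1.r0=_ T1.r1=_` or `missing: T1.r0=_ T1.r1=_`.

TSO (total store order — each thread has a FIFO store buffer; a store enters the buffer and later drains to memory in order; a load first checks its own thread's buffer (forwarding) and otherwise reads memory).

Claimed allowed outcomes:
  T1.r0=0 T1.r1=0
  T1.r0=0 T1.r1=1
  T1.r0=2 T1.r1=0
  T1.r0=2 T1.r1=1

spurious: T1.r0=2 T1.r1=0

outcome vector order: (T1.r0,T1.r1)
TSO (3): (0,0), (0,1), (2,1)
claimed∖TSO = {(2,0)}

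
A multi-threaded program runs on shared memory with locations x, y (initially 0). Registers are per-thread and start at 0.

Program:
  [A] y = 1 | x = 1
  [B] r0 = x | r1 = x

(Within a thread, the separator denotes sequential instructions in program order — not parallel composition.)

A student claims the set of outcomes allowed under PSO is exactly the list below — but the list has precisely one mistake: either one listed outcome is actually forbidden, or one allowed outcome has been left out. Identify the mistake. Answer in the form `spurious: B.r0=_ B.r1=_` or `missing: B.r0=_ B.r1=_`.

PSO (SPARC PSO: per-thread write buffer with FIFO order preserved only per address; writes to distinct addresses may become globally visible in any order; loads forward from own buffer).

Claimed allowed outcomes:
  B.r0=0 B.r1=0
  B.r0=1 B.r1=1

missing: B.r0=0 B.r1=1

outcome vector order: (B.r0,B.r1)
under PSO → <0 0> <0 1> <1 1>
PSO∖claimed = {<0 1>}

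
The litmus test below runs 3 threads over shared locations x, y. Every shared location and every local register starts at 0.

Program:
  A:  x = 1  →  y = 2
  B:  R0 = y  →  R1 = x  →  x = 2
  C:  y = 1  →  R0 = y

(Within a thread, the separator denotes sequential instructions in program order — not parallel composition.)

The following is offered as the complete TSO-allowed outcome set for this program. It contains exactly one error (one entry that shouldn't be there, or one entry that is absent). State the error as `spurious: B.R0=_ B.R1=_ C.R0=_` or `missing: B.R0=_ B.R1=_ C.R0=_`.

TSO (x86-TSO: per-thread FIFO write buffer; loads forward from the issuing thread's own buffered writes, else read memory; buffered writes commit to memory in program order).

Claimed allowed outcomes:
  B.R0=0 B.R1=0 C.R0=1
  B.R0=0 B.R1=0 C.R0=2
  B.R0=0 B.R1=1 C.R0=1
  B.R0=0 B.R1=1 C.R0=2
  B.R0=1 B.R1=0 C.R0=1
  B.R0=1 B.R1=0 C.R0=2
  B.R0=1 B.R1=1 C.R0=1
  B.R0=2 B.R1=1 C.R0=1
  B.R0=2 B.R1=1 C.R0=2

outcome vector order: (B.R0,B.R1,C.R0)
TSO (10): <0 0 1>; <0 0 2>; <0 1 1>; <0 1 2>; <1 0 1>; <1 0 2>; <1 1 1>; <1 1 2>; <2 1 1>; <2 1 2>
TSO∖claimed = {<1 1 2>}

missing: B.R0=1 B.R1=1 C.R0=2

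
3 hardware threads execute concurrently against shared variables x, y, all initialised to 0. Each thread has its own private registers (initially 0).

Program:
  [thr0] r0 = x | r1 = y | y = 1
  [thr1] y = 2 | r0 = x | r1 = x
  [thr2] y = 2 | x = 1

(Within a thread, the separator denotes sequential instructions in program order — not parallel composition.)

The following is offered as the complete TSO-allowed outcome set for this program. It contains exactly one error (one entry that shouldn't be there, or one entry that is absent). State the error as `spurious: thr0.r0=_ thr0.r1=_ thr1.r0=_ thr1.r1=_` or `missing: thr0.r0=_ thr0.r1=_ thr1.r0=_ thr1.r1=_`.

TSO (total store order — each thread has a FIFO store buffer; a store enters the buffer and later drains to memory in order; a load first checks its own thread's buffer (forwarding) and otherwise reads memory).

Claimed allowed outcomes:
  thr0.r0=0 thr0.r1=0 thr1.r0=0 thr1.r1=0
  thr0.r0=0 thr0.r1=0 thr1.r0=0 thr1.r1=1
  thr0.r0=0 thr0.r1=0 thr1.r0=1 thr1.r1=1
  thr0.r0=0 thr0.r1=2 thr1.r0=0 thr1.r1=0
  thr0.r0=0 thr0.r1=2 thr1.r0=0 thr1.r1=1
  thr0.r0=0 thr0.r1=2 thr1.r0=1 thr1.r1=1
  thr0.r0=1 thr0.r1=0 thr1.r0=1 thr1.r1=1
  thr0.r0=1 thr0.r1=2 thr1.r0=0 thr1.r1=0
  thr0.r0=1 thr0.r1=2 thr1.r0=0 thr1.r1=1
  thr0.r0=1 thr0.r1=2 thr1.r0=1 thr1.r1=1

outcome vector order: (thr0.r0,thr0.r1,thr1.r0,thr1.r1)
TSO (9): (0,0,0,0); (0,0,0,1); (0,0,1,1); (0,2,0,0); (0,2,0,1); (0,2,1,1); (1,2,0,0); (1,2,0,1); (1,2,1,1)
claimed∖TSO = {(1,0,1,1)}

spurious: thr0.r0=1 thr0.r1=0 thr1.r0=1 thr1.r1=1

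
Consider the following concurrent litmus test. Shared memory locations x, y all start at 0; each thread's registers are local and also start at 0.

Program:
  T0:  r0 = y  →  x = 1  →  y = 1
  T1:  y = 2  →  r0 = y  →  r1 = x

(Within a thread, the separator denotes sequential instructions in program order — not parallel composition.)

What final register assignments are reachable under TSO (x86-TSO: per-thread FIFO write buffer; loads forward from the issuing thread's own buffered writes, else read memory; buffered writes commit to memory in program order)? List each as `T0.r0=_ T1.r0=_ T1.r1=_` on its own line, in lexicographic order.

T0.r0=0 T1.r0=1 T1.r1=1
T0.r0=0 T1.r0=2 T1.r1=0
T0.r0=0 T1.r0=2 T1.r1=1
T0.r0=2 T1.r0=1 T1.r1=1
T0.r0=2 T1.r0=2 T1.r1=0
T0.r0=2 T1.r0=2 T1.r1=1

outcome vector order: (T0.r0,T1.r0,T1.r1)
|TSO outcomes| = 6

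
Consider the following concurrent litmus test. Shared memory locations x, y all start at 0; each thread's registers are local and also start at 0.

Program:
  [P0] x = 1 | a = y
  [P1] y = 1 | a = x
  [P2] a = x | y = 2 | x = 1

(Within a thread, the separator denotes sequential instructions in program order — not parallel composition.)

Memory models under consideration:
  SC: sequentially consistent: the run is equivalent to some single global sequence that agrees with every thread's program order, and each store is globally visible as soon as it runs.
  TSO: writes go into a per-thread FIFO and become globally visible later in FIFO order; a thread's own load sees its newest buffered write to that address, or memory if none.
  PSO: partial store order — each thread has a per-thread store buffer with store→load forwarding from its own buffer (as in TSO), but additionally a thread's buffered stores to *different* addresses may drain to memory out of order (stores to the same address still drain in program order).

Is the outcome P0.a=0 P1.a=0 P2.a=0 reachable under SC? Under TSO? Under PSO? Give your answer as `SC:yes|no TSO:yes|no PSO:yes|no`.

outcome vector order: (P0.a,P1.a,P2.a)
under SC → 010, 011, 100, 101, 110, 111, 200, 201, 210, 211
under TSO → 000, 001, 010, 011, 100, 101, 110, 111, 200, 201, 210, 211
under PSO → 000, 001, 010, 011, 100, 101, 110, 111, 200, 201, 210, 211
target 000 ∈ {TSO,PSO}

SC:no TSO:yes PSO:yes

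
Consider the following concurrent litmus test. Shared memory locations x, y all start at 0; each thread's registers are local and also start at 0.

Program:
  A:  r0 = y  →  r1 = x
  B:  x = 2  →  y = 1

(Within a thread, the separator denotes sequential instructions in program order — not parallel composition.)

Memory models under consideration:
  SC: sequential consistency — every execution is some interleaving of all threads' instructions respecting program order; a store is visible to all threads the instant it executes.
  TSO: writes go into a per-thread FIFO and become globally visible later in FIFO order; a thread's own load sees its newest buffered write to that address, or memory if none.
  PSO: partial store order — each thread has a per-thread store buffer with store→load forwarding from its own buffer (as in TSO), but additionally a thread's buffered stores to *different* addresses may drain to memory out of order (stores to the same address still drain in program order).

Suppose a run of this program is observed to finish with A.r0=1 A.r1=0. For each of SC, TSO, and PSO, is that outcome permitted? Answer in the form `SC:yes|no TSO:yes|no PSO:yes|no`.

outcome vector order: (A.r0,A.r1)
[SC] allowed = {<0 0>; <0 2>; <1 2>}
[TSO] allowed = {<0 0>; <0 2>; <1 2>}
[PSO] allowed = {<0 0>; <0 2>; <1 0>; <1 2>}
target <1 0> ∈ {PSO}

SC:no TSO:no PSO:yes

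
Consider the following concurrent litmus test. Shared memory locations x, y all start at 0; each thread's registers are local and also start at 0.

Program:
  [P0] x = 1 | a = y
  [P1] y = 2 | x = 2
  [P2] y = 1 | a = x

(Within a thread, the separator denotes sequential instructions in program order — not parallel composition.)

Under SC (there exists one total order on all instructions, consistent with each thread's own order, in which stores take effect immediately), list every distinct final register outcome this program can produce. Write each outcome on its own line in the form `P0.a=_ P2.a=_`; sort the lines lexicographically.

P0.a=0 P2.a=1
P0.a=0 P2.a=2
P0.a=1 P2.a=0
P0.a=1 P2.a=1
P0.a=1 P2.a=2
P0.a=2 P2.a=0
P0.a=2 P2.a=1
P0.a=2 P2.a=2

outcome vector order: (P0.a,P2.a)
|SC outcomes| = 8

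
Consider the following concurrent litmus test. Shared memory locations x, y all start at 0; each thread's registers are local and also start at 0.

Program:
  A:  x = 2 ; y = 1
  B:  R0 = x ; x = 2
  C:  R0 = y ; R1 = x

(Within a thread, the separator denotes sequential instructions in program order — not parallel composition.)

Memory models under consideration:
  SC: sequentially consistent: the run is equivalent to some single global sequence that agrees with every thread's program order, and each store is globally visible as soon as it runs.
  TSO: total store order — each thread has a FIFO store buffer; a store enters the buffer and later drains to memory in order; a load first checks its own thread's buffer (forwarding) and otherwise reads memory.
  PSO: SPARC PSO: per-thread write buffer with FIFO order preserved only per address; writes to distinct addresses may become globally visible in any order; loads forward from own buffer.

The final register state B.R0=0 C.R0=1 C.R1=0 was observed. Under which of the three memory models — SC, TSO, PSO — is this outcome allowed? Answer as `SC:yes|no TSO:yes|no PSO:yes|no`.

SC:no TSO:no PSO:yes

outcome vector order: (B.R0,C.R0,C.R1)
under SC → 0/0/0 0/0/2 0/1/2 2/0/0 2/0/2 2/1/2
under TSO → 0/0/0 0/0/2 0/1/2 2/0/0 2/0/2 2/1/2
under PSO → 0/0/0 0/0/2 0/1/0 0/1/2 2/0/0 2/0/2 2/1/0 2/1/2
target 0/1/0 ∈ {PSO}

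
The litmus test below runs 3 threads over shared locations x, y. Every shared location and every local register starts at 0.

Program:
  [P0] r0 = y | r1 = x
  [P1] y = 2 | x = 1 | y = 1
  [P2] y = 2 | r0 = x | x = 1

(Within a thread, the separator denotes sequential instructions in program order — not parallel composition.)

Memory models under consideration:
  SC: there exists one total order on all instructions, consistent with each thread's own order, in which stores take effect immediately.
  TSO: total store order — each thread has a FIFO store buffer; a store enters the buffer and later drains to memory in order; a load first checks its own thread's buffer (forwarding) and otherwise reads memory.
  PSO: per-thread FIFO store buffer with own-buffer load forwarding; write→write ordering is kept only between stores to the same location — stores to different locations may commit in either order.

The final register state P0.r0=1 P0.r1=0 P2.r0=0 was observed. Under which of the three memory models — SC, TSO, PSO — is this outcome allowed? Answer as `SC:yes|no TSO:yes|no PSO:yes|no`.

outcome vector order: (P0.r0,P0.r1,P2.r0)
[SC] allowed = {<0 0 0>, <0 0 1>, <0 1 0>, <0 1 1>, <1 1 0>, <1 1 1>, <2 0 0>, <2 0 1>, <2 1 0>, <2 1 1>}
[TSO] allowed = {<0 0 0>, <0 0 1>, <0 1 0>, <0 1 1>, <1 1 0>, <1 1 1>, <2 0 0>, <2 0 1>, <2 1 0>, <2 1 1>}
[PSO] allowed = {<0 0 0>, <0 0 1>, <0 1 0>, <0 1 1>, <1 0 0>, <1 0 1>, <1 1 0>, <1 1 1>, <2 0 0>, <2 0 1>, <2 1 0>, <2 1 1>}
target <1 0 0> ∈ {PSO}

SC:no TSO:no PSO:yes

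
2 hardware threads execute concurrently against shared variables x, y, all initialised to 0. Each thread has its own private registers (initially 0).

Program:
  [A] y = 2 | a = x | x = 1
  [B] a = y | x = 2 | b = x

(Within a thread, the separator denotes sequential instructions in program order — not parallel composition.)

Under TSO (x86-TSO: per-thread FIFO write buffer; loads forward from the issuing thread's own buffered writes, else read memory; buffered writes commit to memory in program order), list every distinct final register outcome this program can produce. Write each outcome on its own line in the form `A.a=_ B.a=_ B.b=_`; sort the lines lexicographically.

A.a=0 B.a=0 B.b=1
A.a=0 B.a=0 B.b=2
A.a=0 B.a=2 B.b=1
A.a=0 B.a=2 B.b=2
A.a=2 B.a=0 B.b=1
A.a=2 B.a=0 B.b=2
A.a=2 B.a=2 B.b=1
A.a=2 B.a=2 B.b=2

outcome vector order: (A.a,B.a,B.b)
|TSO outcomes| = 8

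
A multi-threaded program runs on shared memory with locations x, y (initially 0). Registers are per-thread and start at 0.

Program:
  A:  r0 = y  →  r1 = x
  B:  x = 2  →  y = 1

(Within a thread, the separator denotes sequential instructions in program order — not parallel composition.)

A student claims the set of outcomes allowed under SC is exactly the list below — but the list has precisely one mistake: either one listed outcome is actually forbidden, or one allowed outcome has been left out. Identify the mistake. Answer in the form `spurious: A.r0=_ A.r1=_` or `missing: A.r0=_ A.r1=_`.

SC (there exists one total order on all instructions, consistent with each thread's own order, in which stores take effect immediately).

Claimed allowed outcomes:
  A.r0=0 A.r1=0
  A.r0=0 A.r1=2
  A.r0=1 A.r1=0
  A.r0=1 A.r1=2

outcome vector order: (A.r0,A.r1)
under SC → 00 02 12
claimed∖SC = {10}

spurious: A.r0=1 A.r1=0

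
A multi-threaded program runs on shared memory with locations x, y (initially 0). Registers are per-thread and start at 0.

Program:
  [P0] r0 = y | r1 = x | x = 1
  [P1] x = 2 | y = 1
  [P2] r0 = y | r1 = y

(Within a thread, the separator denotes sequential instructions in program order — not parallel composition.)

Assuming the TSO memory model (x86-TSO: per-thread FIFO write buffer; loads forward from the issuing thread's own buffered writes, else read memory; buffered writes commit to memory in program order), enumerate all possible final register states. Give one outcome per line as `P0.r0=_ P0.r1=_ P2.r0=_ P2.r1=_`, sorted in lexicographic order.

outcome vector order: (P0.r0,P0.r1,P2.r0,P2.r1)
|TSO outcomes| = 9

P0.r0=0 P0.r1=0 P2.r0=0 P2.r1=0
P0.r0=0 P0.r1=0 P2.r0=0 P2.r1=1
P0.r0=0 P0.r1=0 P2.r0=1 P2.r1=1
P0.r0=0 P0.r1=2 P2.r0=0 P2.r1=0
P0.r0=0 P0.r1=2 P2.r0=0 P2.r1=1
P0.r0=0 P0.r1=2 P2.r0=1 P2.r1=1
P0.r0=1 P0.r1=2 P2.r0=0 P2.r1=0
P0.r0=1 P0.r1=2 P2.r0=0 P2.r1=1
P0.r0=1 P0.r1=2 P2.r0=1 P2.r1=1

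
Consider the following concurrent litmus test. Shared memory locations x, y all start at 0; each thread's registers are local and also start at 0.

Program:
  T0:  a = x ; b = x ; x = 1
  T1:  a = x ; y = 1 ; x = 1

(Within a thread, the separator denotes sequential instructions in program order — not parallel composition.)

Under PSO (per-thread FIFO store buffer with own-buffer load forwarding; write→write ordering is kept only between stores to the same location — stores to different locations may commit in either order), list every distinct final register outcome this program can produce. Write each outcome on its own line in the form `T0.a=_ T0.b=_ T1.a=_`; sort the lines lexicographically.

outcome vector order: (T0.a,T0.b,T1.a)
|PSO outcomes| = 4

T0.a=0 T0.b=0 T1.a=0
T0.a=0 T0.b=0 T1.a=1
T0.a=0 T0.b=1 T1.a=0
T0.a=1 T0.b=1 T1.a=0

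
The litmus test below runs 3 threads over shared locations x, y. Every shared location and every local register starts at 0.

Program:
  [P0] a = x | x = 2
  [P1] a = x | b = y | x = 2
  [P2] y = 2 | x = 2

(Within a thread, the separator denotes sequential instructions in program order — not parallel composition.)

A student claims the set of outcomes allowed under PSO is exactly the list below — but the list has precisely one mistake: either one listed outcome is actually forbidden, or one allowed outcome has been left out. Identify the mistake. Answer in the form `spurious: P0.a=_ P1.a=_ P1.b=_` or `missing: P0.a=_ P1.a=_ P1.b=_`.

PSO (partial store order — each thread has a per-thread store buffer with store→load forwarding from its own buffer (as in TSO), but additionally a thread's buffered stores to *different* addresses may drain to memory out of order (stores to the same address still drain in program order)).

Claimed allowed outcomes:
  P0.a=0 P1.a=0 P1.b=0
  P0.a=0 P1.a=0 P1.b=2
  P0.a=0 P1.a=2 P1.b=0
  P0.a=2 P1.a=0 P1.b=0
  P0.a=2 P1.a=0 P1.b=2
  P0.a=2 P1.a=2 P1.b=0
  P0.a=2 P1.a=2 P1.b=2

missing: P0.a=0 P1.a=2 P1.b=2

outcome vector order: (P0.a,P1.a,P1.b)
PSO (8): (0,0,0); (0,0,2); (0,2,0); (0,2,2); (2,0,0); (2,0,2); (2,2,0); (2,2,2)
PSO∖claimed = {(0,2,2)}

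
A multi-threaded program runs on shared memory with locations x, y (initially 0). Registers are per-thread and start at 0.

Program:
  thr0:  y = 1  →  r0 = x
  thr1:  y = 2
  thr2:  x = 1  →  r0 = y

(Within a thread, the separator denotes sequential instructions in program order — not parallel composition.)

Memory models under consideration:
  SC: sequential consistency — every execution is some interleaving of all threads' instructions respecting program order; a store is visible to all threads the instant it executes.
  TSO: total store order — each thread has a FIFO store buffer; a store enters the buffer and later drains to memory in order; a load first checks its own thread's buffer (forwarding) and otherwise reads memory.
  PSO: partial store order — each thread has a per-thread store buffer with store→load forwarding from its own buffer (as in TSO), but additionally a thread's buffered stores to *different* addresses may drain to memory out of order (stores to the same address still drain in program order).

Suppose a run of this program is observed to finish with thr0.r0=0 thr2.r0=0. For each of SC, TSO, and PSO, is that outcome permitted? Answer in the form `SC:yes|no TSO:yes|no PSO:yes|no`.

SC:no TSO:yes PSO:yes

outcome vector order: (thr0.r0,thr2.r0)
under SC → 01, 02, 10, 11, 12
under TSO → 00, 01, 02, 10, 11, 12
under PSO → 00, 01, 02, 10, 11, 12
target 00 ∈ {TSO,PSO}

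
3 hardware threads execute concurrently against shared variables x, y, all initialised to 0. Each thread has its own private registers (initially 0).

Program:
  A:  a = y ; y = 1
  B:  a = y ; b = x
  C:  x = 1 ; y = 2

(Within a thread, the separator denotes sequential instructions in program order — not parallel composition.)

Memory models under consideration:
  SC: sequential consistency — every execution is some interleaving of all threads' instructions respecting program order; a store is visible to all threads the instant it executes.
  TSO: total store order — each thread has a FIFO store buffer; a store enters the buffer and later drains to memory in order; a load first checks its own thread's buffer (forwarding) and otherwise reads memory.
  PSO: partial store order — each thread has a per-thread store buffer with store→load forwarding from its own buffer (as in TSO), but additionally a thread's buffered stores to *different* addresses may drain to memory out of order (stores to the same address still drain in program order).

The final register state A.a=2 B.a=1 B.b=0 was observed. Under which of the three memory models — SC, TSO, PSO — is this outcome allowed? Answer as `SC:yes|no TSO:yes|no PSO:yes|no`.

outcome vector order: (A.a,B.a,B.b)
[SC] allowed = {0/0/0 0/0/1 0/1/0 0/1/1 0/2/1 2/0/0 2/0/1 2/1/1 2/2/1}
[TSO] allowed = {0/0/0 0/0/1 0/1/0 0/1/1 0/2/1 2/0/0 2/0/1 2/1/1 2/2/1}
[PSO] allowed = {0/0/0 0/0/1 0/1/0 0/1/1 0/2/0 0/2/1 2/0/0 2/0/1 2/1/0 2/1/1 2/2/0 2/2/1}
target 2/1/0 ∈ {PSO}

SC:no TSO:no PSO:yes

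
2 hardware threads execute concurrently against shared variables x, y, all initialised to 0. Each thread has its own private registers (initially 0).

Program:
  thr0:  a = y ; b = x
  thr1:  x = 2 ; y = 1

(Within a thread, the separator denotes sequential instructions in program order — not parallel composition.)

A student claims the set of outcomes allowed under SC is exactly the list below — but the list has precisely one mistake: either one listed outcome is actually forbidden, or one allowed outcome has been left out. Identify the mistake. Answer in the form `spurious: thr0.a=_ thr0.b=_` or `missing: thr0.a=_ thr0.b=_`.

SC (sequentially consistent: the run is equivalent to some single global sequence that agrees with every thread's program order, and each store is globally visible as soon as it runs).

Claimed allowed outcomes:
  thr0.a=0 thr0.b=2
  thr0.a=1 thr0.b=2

outcome vector order: (thr0.a,thr0.b)
[SC] allowed = {00 02 12}
SC∖claimed = {00}

missing: thr0.a=0 thr0.b=0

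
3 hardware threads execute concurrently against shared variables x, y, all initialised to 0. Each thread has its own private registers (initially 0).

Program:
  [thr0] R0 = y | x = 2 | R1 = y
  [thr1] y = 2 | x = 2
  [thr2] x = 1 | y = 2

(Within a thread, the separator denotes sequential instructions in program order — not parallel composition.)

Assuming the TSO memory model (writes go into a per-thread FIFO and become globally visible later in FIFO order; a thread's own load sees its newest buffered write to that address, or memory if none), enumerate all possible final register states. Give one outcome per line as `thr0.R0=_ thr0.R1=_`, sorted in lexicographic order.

thr0.R0=0 thr0.R1=0
thr0.R0=0 thr0.R1=2
thr0.R0=2 thr0.R1=2

outcome vector order: (thr0.R0,thr0.R1)
|TSO outcomes| = 3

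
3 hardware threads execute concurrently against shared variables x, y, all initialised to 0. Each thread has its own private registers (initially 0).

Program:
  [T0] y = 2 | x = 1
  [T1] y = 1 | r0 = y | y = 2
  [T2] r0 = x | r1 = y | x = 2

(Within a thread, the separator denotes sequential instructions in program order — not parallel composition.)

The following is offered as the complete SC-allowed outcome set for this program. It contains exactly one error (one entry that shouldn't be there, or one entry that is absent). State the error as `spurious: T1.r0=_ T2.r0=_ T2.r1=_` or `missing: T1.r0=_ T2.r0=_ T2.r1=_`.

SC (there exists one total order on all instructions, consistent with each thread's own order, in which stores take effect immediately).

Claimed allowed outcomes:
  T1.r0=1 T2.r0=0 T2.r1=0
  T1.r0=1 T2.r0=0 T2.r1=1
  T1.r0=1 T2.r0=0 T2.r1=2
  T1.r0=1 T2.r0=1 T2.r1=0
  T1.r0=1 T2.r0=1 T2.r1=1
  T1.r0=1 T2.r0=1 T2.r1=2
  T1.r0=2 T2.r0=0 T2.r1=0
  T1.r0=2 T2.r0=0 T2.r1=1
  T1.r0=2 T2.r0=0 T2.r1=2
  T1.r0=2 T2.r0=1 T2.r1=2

outcome vector order: (T1.r0,T2.r0,T2.r1)
SC: 9 outcomes — {(1,0,0) (1,0,1) (1,0,2) (1,1,1) (1,1,2) (2,0,0) (2,0,1) (2,0,2) (2,1,2)}
claimed∖SC = {(1,1,0)}

spurious: T1.r0=1 T2.r0=1 T2.r1=0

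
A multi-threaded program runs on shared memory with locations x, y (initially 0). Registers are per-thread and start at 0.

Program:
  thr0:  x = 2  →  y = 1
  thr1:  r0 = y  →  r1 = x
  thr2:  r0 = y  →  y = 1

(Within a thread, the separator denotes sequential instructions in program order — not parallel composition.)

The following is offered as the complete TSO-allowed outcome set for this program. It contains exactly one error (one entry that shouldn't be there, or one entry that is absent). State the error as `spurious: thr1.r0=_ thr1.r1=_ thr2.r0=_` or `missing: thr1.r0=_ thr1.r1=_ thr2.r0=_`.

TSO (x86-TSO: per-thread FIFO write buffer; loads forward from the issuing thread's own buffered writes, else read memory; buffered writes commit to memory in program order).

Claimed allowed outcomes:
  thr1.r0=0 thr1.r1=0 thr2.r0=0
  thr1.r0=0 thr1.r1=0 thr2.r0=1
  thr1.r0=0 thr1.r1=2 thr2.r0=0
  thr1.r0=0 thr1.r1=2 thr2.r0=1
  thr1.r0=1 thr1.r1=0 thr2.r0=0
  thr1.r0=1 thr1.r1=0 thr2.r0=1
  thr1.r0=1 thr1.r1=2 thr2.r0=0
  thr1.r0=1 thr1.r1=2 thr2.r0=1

outcome vector order: (thr1.r0,thr1.r1,thr2.r0)
[TSO] allowed = {0/0/0 0/0/1 0/2/0 0/2/1 1/0/0 1/2/0 1/2/1}
claimed∖TSO = {1/0/1}

spurious: thr1.r0=1 thr1.r1=0 thr2.r0=1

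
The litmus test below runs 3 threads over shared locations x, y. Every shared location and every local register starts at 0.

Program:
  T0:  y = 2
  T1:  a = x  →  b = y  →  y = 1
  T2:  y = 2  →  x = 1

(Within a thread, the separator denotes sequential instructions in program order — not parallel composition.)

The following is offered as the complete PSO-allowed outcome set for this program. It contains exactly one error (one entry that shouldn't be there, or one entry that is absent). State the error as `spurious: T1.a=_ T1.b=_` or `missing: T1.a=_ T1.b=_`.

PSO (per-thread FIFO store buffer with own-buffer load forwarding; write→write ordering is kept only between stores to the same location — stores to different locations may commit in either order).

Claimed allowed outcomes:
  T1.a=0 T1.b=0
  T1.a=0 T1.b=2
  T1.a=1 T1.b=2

outcome vector order: (T1.a,T1.b)
PSO: 4 outcomes — {<0 0>; <0 2>; <1 0>; <1 2>}
PSO∖claimed = {<1 0>}

missing: T1.a=1 T1.b=0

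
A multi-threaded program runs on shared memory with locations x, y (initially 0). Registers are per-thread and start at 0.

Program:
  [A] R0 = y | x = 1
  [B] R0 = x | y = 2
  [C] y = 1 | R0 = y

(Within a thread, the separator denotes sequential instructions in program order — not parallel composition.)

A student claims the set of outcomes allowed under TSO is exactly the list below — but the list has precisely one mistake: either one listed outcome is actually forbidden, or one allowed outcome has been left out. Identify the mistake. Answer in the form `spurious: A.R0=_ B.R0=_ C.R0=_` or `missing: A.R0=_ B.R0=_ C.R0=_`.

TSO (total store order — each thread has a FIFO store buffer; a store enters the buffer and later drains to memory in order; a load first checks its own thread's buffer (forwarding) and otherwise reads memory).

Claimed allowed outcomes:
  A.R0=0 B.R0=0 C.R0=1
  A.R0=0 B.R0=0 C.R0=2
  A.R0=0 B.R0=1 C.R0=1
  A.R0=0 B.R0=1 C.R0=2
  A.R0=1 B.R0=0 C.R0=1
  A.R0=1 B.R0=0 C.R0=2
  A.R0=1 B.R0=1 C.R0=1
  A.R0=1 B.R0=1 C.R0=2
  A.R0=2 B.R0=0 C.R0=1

missing: A.R0=2 B.R0=0 C.R0=2

outcome vector order: (A.R0,B.R0,C.R0)
TSO: 10 outcomes — {001 002 011 012 101 102 111 112 201 202}
TSO∖claimed = {202}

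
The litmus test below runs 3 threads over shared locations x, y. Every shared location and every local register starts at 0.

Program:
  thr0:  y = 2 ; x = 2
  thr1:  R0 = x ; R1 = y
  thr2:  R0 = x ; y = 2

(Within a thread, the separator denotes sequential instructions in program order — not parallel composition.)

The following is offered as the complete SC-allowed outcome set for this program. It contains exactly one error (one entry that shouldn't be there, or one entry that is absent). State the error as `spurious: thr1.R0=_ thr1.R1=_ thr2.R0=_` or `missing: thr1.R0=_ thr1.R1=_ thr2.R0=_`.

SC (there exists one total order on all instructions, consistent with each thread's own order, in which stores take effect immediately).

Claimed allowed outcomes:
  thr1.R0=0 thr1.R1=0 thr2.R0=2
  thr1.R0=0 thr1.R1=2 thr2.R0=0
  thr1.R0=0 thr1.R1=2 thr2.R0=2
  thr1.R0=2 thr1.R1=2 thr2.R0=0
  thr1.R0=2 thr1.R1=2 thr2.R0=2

missing: thr1.R0=0 thr1.R1=0 thr2.R0=0

outcome vector order: (thr1.R0,thr1.R1,thr2.R0)
[SC] allowed = {0/0/0, 0/0/2, 0/2/0, 0/2/2, 2/2/0, 2/2/2}
SC∖claimed = {0/0/0}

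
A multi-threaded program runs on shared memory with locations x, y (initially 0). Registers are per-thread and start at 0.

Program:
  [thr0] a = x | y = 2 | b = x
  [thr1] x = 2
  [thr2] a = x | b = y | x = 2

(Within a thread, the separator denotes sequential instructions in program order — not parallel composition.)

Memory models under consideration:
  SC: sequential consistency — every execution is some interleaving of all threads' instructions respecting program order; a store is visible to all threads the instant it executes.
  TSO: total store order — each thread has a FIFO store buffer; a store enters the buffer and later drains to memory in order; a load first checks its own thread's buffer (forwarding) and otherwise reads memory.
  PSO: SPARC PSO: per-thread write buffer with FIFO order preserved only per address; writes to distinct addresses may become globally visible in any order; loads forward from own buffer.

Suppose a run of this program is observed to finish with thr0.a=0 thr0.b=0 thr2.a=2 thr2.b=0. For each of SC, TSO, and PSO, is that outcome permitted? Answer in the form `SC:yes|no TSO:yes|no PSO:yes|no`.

SC:no TSO:yes PSO:yes

outcome vector order: (thr0.a,thr0.b,thr2.a,thr2.b)
SC (11): 0000; 0002; 0022; 0200; 0202; 0220; 0222; 2200; 2202; 2220; 2222
TSO (12): 0000; 0002; 0020; 0022; 0200; 0202; 0220; 0222; 2200; 2202; 2220; 2222
PSO (12): 0000; 0002; 0020; 0022; 0200; 0202; 0220; 0222; 2200; 2202; 2220; 2222
target 0020 ∈ {TSO,PSO}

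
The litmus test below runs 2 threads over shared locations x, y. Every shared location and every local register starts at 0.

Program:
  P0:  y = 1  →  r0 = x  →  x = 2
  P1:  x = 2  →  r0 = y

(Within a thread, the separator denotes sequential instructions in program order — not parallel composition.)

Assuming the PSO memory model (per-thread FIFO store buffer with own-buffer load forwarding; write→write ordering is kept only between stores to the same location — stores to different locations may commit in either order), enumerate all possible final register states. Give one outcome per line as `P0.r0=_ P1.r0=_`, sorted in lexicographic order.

outcome vector order: (P0.r0,P1.r0)
|PSO outcomes| = 4

P0.r0=0 P1.r0=0
P0.r0=0 P1.r0=1
P0.r0=2 P1.r0=0
P0.r0=2 P1.r0=1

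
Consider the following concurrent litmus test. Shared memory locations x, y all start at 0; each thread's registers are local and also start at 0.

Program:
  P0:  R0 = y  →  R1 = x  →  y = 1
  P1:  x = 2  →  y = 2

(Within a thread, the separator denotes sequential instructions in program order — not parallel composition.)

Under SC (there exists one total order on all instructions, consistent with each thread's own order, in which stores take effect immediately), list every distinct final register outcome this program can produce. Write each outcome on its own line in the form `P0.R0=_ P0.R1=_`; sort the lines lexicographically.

outcome vector order: (P0.R0,P0.R1)
|SC outcomes| = 3

P0.R0=0 P0.R1=0
P0.R0=0 P0.R1=2
P0.R0=2 P0.R1=2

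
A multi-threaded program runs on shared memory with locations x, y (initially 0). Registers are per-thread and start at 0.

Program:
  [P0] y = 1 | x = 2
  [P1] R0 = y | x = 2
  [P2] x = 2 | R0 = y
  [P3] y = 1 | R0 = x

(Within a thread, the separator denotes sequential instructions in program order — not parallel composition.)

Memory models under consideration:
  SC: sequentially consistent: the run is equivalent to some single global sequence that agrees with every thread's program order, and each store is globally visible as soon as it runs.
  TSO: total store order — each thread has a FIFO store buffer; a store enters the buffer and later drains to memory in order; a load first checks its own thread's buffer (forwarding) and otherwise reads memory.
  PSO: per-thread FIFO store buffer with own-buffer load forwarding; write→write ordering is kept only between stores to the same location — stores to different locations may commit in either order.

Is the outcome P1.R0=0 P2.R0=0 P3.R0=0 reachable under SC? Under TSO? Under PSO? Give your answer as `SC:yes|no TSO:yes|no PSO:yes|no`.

outcome vector order: (P1.R0,P2.R0,P3.R0)
SC: 6 outcomes — {0/0/2, 0/1/0, 0/1/2, 1/0/2, 1/1/0, 1/1/2}
TSO: 8 outcomes — {0/0/0, 0/0/2, 0/1/0, 0/1/2, 1/0/0, 1/0/2, 1/1/0, 1/1/2}
PSO: 8 outcomes — {0/0/0, 0/0/2, 0/1/0, 0/1/2, 1/0/0, 1/0/2, 1/1/0, 1/1/2}
target 0/0/0 ∈ {TSO,PSO}

SC:no TSO:yes PSO:yes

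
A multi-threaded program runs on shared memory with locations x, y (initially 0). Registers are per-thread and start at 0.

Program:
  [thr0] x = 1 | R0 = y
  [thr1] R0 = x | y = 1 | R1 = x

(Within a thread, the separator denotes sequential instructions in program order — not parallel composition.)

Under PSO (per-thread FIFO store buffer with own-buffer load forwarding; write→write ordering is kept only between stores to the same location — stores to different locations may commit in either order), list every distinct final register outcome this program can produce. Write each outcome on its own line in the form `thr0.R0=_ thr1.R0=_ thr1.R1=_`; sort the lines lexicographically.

outcome vector order: (thr0.R0,thr1.R0,thr1.R1)
|PSO outcomes| = 6

thr0.R0=0 thr1.R0=0 thr1.R1=0
thr0.R0=0 thr1.R0=0 thr1.R1=1
thr0.R0=0 thr1.R0=1 thr1.R1=1
thr0.R0=1 thr1.R0=0 thr1.R1=0
thr0.R0=1 thr1.R0=0 thr1.R1=1
thr0.R0=1 thr1.R0=1 thr1.R1=1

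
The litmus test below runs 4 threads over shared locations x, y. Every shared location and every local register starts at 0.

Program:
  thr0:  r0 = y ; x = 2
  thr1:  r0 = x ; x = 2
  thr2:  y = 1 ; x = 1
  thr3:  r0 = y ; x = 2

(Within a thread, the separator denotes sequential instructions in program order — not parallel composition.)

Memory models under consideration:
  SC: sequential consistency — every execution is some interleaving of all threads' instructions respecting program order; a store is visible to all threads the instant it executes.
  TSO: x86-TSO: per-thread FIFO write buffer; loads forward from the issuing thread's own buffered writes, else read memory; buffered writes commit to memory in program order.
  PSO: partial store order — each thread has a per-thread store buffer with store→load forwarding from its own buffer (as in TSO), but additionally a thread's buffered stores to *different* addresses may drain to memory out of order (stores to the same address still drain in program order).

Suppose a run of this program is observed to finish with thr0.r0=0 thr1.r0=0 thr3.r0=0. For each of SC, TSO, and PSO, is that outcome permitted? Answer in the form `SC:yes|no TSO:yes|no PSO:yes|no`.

outcome vector order: (thr0.r0,thr1.r0,thr3.r0)
SC (12): <0 0 0>; <0 0 1>; <0 1 0>; <0 1 1>; <0 2 0>; <0 2 1>; <1 0 0>; <1 0 1>; <1 1 0>; <1 1 1>; <1 2 0>; <1 2 1>
TSO (12): <0 0 0>; <0 0 1>; <0 1 0>; <0 1 1>; <0 2 0>; <0 2 1>; <1 0 0>; <1 0 1>; <1 1 0>; <1 1 1>; <1 2 0>; <1 2 1>
PSO (12): <0 0 0>; <0 0 1>; <0 1 0>; <0 1 1>; <0 2 0>; <0 2 1>; <1 0 0>; <1 0 1>; <1 1 0>; <1 1 1>; <1 2 0>; <1 2 1>
target <0 0 0> ∈ {SC,TSO,PSO}

SC:yes TSO:yes PSO:yes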